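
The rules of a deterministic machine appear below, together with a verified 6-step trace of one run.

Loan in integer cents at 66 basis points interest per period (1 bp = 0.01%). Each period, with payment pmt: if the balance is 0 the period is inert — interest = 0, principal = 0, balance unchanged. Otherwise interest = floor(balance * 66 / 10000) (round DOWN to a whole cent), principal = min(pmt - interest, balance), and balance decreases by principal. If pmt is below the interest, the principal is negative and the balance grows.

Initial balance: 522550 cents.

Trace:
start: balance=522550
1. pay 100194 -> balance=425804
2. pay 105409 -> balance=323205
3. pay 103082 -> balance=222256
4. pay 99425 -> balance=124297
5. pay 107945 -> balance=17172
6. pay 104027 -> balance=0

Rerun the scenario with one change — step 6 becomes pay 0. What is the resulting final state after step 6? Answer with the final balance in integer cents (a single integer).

17285

(re-executing from step 6 with the substitution; state before step 6: balance=17172)
6. pay 0 -> balance=17285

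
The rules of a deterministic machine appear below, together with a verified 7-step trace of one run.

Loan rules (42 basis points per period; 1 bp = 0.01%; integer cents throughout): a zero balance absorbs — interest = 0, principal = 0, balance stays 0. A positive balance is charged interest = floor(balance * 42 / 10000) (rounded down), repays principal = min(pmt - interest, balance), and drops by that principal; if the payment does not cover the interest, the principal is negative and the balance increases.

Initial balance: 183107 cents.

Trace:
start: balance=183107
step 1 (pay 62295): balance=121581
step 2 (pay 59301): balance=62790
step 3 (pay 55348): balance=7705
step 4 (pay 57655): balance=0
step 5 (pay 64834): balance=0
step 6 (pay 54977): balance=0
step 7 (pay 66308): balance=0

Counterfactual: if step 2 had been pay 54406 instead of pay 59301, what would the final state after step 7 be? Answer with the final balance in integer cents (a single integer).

0

(re-executing from step 2 with the substitution; state before step 2: balance=121581)
step 2 (pay 54406): balance=67685
step 3 (pay 55348): balance=12621
step 4 (pay 57655): balance=0
step 5 (pay 64834): balance=0
step 6 (pay 54977): balance=0
step 7 (pay 66308): balance=0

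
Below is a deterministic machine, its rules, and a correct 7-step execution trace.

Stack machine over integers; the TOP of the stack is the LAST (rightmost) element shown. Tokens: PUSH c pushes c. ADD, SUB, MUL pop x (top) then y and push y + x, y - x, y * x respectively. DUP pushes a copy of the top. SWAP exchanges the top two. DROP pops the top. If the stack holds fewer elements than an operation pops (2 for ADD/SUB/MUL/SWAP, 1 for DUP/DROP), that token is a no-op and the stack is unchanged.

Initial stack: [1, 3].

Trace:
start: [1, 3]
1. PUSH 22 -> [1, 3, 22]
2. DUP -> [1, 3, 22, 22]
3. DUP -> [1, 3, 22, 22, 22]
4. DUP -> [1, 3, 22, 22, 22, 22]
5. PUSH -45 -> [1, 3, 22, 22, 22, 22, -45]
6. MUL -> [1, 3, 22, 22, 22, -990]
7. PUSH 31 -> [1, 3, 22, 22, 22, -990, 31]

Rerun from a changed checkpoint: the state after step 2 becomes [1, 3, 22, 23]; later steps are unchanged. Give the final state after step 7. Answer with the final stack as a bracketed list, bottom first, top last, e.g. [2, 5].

[1, 3, 22, 23, 23, -1035, 31]

state after step 2 := [1, 3, 22, 23]
3. DUP -> [1, 3, 22, 23, 23]
4. DUP -> [1, 3, 22, 23, 23, 23]
5. PUSH -45 -> [1, 3, 22, 23, 23, 23, -45]
6. MUL -> [1, 3, 22, 23, 23, -1035]
7. PUSH 31 -> [1, 3, 22, 23, 23, -1035, 31]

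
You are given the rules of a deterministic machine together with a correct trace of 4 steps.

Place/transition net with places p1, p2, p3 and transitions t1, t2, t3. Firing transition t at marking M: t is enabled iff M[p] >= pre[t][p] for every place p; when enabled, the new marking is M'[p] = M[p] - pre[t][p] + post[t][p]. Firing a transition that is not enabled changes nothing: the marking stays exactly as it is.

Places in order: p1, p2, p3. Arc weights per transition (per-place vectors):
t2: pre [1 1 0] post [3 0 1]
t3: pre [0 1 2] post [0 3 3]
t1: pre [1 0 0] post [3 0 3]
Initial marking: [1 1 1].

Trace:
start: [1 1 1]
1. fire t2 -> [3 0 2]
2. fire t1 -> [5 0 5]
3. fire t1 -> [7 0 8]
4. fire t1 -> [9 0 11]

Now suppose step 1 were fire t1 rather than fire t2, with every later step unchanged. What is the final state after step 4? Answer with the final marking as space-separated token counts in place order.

(re-executing from step 1 with the substitution; state before step 1: [1 1 1])
1. fire t1 -> [3 1 4]
2. fire t1 -> [5 1 7]
3. fire t1 -> [7 1 10]
4. fire t1 -> [9 1 13]

9 1 13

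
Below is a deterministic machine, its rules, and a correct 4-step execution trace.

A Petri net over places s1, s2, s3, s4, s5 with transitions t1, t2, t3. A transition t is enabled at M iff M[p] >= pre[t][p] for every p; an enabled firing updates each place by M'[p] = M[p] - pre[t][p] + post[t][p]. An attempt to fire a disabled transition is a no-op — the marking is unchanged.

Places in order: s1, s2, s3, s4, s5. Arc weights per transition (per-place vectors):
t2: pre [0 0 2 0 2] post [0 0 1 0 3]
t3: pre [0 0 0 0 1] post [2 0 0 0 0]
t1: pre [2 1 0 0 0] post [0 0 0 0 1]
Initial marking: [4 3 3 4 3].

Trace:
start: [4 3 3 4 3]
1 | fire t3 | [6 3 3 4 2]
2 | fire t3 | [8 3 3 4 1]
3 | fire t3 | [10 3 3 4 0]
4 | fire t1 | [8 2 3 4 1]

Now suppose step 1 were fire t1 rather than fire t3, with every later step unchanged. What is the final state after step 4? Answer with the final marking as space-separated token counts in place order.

(re-executing from step 1 with the substitution; state before step 1: [4 3 3 4 3])
1 | fire t1 | [2 2 3 4 4]
2 | fire t3 | [4 2 3 4 3]
3 | fire t3 | [6 2 3 4 2]
4 | fire t1 | [4 1 3 4 3]

4 1 3 4 3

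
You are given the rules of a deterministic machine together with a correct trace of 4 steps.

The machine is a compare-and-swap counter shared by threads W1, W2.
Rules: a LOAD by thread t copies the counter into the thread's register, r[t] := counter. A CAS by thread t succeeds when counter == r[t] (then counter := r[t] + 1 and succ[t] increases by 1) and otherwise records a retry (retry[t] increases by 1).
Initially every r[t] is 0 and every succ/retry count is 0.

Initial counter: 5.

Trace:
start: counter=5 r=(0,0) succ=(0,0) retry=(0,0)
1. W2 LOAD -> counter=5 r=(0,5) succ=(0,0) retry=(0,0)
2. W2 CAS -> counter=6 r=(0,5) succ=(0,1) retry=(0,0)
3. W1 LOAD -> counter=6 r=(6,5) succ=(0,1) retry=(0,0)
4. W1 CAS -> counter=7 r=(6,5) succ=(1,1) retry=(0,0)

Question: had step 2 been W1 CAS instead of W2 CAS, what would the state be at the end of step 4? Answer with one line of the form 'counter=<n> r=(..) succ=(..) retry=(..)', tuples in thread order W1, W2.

counter=6 r=(5,5) succ=(1,0) retry=(1,0)

(re-executing from step 2 with the substitution; state before step 2: counter=5 r=(0,5) succ=(0,0) retry=(0,0))
2. W1 CAS -> counter=5 r=(0,5) succ=(0,0) retry=(1,0)
3. W1 LOAD -> counter=5 r=(5,5) succ=(0,0) retry=(1,0)
4. W1 CAS -> counter=6 r=(5,5) succ=(1,0) retry=(1,0)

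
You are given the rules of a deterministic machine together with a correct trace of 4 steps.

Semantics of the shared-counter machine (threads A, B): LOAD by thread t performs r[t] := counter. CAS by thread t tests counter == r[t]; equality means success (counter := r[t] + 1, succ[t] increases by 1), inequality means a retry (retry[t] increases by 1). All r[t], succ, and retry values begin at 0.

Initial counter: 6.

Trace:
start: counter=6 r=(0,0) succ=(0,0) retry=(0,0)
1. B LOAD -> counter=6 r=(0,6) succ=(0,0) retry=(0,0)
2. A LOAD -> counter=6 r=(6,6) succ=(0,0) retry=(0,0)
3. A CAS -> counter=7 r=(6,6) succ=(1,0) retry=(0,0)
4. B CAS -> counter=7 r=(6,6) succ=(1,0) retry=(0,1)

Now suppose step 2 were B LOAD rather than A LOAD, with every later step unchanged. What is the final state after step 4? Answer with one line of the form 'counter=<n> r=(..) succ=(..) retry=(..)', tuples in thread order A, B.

(re-executing from step 2 with the substitution; state before step 2: counter=6 r=(0,6) succ=(0,0) retry=(0,0))
2. B LOAD -> counter=6 r=(0,6) succ=(0,0) retry=(0,0)
3. A CAS -> counter=6 r=(0,6) succ=(0,0) retry=(1,0)
4. B CAS -> counter=7 r=(0,6) succ=(0,1) retry=(1,0)

counter=7 r=(0,6) succ=(0,1) retry=(1,0)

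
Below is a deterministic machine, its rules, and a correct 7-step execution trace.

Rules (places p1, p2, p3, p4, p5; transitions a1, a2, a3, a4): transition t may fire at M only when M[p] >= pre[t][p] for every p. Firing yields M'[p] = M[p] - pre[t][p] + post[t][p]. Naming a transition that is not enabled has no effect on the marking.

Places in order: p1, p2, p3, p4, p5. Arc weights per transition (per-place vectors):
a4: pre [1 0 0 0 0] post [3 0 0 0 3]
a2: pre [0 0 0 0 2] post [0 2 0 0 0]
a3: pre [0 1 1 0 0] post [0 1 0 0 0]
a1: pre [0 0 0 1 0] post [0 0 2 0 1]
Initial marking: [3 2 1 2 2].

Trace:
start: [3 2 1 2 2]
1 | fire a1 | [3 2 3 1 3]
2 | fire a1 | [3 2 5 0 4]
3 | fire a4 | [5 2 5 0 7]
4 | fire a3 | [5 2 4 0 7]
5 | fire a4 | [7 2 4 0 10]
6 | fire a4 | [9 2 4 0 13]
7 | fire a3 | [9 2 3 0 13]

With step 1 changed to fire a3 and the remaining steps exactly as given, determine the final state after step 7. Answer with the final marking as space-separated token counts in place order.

(re-executing from step 1 with the substitution; state before step 1: [3 2 1 2 2])
1 | fire a3 | [3 2 0 2 2]
2 | fire a1 | [3 2 2 1 3]
3 | fire a4 | [5 2 2 1 6]
4 | fire a3 | [5 2 1 1 6]
5 | fire a4 | [7 2 1 1 9]
6 | fire a4 | [9 2 1 1 12]
7 | fire a3 | [9 2 0 1 12]

9 2 0 1 12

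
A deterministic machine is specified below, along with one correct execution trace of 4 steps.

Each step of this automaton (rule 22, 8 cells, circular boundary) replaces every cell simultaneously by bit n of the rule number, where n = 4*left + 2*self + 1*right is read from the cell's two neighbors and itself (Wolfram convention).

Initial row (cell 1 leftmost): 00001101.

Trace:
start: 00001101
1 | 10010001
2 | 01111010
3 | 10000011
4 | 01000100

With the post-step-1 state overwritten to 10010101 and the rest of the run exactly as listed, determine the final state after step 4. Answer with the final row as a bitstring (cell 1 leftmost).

11001000

state after step 1 := 10010101
2 | 01110100
3 | 10000110
4 | 11001000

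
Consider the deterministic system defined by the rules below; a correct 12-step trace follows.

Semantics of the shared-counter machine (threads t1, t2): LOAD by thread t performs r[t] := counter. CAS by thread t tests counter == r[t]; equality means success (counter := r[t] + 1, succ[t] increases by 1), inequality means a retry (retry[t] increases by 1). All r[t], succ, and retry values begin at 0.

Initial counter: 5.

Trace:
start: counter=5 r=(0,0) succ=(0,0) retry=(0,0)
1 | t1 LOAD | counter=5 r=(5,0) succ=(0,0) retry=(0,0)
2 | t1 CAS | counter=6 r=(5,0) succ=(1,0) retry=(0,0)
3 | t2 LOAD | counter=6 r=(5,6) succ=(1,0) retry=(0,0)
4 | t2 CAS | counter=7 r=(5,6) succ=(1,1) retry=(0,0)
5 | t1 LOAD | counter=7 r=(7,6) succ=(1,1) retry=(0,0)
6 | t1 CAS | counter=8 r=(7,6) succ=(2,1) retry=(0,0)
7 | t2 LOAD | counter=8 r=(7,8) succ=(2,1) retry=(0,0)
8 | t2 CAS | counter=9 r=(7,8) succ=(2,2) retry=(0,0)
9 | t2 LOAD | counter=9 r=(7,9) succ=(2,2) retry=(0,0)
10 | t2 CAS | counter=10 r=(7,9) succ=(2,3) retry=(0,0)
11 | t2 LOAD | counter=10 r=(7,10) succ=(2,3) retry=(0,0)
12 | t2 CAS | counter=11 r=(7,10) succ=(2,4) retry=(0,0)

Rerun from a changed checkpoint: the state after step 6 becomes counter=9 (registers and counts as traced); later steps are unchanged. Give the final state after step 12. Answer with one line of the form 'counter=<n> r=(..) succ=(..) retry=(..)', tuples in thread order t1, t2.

state after step 6 := counter=9 r=(7,6) succ=(2,1) retry=(0,0)
7 | t2 LOAD | counter=9 r=(7,9) succ=(2,1) retry=(0,0)
8 | t2 CAS | counter=10 r=(7,9) succ=(2,2) retry=(0,0)
9 | t2 LOAD | counter=10 r=(7,10) succ=(2,2) retry=(0,0)
10 | t2 CAS | counter=11 r=(7,10) succ=(2,3) retry=(0,0)
11 | t2 LOAD | counter=11 r=(7,11) succ=(2,3) retry=(0,0)
12 | t2 CAS | counter=12 r=(7,11) succ=(2,4) retry=(0,0)

counter=12 r=(7,11) succ=(2,4) retry=(0,0)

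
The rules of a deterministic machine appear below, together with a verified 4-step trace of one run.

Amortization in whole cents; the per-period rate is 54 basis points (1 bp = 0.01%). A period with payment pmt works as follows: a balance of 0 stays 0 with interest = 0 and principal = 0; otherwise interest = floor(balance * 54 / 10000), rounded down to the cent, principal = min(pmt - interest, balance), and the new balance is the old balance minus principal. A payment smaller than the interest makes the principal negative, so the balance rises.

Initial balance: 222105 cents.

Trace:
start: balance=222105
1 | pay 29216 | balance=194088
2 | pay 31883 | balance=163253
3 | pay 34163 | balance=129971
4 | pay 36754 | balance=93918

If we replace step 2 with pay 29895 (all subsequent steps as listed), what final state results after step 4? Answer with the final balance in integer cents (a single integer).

95928

(re-executing from step 2 with the substitution; state before step 2: balance=194088)
2 | pay 29895 | balance=165241
3 | pay 34163 | balance=131970
4 | pay 36754 | balance=95928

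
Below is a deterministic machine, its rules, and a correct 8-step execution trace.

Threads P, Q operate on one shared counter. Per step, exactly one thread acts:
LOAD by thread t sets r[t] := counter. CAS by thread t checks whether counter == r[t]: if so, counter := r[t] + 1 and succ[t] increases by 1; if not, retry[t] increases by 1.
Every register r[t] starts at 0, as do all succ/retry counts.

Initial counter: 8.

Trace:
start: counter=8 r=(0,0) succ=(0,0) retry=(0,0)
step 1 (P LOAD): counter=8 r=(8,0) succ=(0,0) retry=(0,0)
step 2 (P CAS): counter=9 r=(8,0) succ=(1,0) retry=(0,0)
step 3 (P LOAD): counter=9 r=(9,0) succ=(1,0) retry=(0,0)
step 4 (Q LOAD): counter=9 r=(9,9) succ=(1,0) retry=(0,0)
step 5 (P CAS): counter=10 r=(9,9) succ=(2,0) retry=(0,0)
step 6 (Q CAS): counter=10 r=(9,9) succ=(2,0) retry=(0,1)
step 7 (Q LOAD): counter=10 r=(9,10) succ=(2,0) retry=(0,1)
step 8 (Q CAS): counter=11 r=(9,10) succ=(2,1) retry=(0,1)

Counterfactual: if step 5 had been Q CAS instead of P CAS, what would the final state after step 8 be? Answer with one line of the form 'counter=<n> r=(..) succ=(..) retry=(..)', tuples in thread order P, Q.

counter=11 r=(9,10) succ=(1,2) retry=(0,1)

(re-executing from step 5 with the substitution; state before step 5: counter=9 r=(9,9) succ=(1,0) retry=(0,0))
step 5 (Q CAS): counter=10 r=(9,9) succ=(1,1) retry=(0,0)
step 6 (Q CAS): counter=10 r=(9,9) succ=(1,1) retry=(0,1)
step 7 (Q LOAD): counter=10 r=(9,10) succ=(1,1) retry=(0,1)
step 8 (Q CAS): counter=11 r=(9,10) succ=(1,2) retry=(0,1)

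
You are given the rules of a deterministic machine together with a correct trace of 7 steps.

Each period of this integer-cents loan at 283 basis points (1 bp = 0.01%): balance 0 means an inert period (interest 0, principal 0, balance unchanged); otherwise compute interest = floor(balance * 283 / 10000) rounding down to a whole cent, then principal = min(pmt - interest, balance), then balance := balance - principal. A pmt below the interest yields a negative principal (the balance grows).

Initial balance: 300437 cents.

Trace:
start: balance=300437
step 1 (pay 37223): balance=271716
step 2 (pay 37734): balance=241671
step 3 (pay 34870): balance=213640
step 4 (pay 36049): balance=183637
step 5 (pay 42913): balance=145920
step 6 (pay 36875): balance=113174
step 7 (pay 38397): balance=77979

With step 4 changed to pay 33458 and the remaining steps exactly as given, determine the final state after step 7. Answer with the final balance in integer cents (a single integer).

(re-executing from step 4 with the substitution; state before step 4: balance=213640)
step 4 (pay 33458): balance=186228
step 5 (pay 42913): balance=148585
step 6 (pay 36875): balance=115914
step 7 (pay 38397): balance=80797

80797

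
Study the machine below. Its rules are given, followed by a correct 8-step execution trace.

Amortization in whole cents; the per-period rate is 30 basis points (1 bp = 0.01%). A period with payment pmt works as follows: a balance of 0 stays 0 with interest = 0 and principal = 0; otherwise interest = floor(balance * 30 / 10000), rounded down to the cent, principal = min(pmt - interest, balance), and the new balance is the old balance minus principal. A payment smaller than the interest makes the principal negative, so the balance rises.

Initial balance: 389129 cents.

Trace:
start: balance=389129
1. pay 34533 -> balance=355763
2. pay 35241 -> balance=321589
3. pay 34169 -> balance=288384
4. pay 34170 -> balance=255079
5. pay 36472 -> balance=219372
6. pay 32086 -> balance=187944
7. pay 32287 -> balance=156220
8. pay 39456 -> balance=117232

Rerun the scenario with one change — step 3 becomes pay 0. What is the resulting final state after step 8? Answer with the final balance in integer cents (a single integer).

151917

(re-executing from step 3 with the substitution; state before step 3: balance=321589)
3. pay 0 -> balance=322553
4. pay 34170 -> balance=289350
5. pay 36472 -> balance=253746
6. pay 32086 -> balance=222421
7. pay 32287 -> balance=190801
8. pay 39456 -> balance=151917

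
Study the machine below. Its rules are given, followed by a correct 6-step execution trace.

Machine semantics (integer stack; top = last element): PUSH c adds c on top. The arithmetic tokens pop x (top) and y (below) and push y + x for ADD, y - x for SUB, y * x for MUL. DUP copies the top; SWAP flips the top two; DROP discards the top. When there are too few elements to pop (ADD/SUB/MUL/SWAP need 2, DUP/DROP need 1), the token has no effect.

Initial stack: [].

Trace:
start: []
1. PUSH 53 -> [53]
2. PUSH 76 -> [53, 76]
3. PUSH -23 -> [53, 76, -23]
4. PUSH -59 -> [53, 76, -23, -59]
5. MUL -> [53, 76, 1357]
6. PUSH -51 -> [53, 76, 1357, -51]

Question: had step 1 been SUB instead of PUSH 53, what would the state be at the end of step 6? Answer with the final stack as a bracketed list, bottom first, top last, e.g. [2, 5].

(re-executing from step 1 with the substitution; state before step 1: [])
1. SUB -> []
2. PUSH 76 -> [76]
3. PUSH -23 -> [76, -23]
4. PUSH -59 -> [76, -23, -59]
5. MUL -> [76, 1357]
6. PUSH -51 -> [76, 1357, -51]

[76, 1357, -51]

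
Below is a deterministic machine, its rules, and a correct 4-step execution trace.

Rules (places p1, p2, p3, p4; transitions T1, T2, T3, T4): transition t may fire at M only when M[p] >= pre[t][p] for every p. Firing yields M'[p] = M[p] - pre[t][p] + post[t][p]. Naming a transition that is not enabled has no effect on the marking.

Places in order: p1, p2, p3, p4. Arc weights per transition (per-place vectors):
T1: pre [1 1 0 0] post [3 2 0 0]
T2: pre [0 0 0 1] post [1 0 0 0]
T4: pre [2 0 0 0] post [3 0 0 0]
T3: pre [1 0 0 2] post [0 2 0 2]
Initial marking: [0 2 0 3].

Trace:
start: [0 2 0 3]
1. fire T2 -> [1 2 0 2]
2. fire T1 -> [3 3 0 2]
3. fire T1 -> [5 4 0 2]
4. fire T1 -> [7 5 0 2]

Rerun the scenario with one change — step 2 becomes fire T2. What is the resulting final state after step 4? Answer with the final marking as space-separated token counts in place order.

6 4 0 1

(re-executing from step 2 with the substitution; state before step 2: [1 2 0 2])
2. fire T2 -> [2 2 0 1]
3. fire T1 -> [4 3 0 1]
4. fire T1 -> [6 4 0 1]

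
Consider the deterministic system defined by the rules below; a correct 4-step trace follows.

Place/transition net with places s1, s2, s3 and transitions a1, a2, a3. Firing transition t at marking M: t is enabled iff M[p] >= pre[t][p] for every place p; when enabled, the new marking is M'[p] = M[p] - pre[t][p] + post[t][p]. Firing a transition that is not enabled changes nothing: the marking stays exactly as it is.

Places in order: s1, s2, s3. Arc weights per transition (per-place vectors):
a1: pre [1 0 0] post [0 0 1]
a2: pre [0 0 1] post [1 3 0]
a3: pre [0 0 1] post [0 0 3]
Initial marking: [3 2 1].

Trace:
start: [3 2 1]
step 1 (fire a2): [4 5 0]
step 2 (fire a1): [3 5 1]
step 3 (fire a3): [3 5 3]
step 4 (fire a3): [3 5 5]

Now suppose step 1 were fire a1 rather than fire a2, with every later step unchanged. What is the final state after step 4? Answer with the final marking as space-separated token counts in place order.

(re-executing from step 1 with the substitution; state before step 1: [3 2 1])
step 1 (fire a1): [2 2 2]
step 2 (fire a1): [1 2 3]
step 3 (fire a3): [1 2 5]
step 4 (fire a3): [1 2 7]

1 2 7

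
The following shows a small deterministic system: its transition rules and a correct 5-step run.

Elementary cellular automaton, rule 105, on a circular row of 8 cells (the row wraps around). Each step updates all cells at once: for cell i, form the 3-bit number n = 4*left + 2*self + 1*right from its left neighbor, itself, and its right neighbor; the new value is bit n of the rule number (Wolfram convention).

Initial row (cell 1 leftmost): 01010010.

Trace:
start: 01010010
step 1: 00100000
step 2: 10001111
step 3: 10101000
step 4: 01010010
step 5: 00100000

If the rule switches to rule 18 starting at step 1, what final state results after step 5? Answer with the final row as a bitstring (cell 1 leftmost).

00000000

(re-executing steps 1..5 under rule 18; state before step 1: 01010010)
step 1: 10001101
step 2: 01010000
step 3: 10001000
step 4: 01010101
step 5: 00000000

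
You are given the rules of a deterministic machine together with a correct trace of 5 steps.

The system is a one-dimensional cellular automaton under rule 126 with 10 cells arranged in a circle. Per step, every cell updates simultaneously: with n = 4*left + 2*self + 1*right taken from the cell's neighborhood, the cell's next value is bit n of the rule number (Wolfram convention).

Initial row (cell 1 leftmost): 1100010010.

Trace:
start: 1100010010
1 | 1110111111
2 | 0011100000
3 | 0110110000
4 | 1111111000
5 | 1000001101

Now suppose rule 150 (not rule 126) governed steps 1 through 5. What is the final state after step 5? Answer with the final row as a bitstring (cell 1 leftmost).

0011010111

(re-executing steps 1..5 under rule 150; state before step 1: 1100010010)
1 | 0010111110
2 | 0110011101
3 | 0001101001
4 | 1010001111
5 | 0011010111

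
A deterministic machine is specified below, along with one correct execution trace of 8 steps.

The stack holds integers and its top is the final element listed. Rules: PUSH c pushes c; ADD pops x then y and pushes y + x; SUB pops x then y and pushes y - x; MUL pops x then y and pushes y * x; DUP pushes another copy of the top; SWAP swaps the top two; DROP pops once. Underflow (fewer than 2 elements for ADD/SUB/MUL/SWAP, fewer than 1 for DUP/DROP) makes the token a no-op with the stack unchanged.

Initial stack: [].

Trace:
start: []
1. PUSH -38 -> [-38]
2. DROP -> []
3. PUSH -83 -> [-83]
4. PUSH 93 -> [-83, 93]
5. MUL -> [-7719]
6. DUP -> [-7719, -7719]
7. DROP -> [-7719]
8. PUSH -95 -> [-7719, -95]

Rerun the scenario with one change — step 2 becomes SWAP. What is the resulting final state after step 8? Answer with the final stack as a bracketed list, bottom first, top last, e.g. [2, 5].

[-38, -7719, -95]

(re-executing from step 2 with the substitution; state before step 2: [-38])
2. SWAP -> [-38]
3. PUSH -83 -> [-38, -83]
4. PUSH 93 -> [-38, -83, 93]
5. MUL -> [-38, -7719]
6. DUP -> [-38, -7719, -7719]
7. DROP -> [-38, -7719]
8. PUSH -95 -> [-38, -7719, -95]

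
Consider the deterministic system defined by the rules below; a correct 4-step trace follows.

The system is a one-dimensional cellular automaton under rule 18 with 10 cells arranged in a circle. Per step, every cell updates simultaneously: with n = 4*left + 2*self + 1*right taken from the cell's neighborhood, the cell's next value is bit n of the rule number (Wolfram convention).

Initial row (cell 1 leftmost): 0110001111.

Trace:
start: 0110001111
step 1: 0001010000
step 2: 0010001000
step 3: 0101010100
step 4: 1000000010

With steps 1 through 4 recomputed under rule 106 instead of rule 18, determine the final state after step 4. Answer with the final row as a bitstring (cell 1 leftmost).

1011111001

(re-executing steps 1..4 under rule 106; state before step 1: 0110001111)
step 1: 1110011001
step 2: 0010111011
step 3: 0101101111
step 4: 1011111001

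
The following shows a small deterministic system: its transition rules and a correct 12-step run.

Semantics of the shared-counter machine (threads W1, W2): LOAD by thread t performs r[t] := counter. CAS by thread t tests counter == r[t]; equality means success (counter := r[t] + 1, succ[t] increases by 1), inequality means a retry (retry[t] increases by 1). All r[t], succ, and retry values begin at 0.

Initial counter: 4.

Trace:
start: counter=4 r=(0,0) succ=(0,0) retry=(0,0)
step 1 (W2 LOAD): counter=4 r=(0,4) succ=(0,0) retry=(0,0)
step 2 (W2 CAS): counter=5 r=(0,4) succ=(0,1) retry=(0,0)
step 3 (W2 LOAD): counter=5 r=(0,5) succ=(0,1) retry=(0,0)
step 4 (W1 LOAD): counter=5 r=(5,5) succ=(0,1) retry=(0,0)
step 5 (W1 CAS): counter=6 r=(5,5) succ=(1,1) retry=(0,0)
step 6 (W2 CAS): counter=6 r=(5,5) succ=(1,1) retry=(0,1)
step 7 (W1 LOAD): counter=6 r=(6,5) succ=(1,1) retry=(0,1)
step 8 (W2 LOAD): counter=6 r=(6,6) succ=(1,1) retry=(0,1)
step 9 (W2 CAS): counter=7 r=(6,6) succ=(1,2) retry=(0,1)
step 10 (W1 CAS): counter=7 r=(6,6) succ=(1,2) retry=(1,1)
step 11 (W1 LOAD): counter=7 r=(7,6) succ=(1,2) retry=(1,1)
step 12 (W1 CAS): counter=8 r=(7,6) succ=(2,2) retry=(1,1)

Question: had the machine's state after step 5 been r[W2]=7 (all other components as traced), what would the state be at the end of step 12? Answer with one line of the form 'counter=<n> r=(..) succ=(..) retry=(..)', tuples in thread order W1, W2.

state after step 5 := counter=6 r=(5,7) succ=(1,1) retry=(0,0)
step 6 (W2 CAS): counter=6 r=(5,7) succ=(1,1) retry=(0,1)
step 7 (W1 LOAD): counter=6 r=(6,7) succ=(1,1) retry=(0,1)
step 8 (W2 LOAD): counter=6 r=(6,6) succ=(1,1) retry=(0,1)
step 9 (W2 CAS): counter=7 r=(6,6) succ=(1,2) retry=(0,1)
step 10 (W1 CAS): counter=7 r=(6,6) succ=(1,2) retry=(1,1)
step 11 (W1 LOAD): counter=7 r=(7,6) succ=(1,2) retry=(1,1)
step 12 (W1 CAS): counter=8 r=(7,6) succ=(2,2) retry=(1,1)

counter=8 r=(7,6) succ=(2,2) retry=(1,1)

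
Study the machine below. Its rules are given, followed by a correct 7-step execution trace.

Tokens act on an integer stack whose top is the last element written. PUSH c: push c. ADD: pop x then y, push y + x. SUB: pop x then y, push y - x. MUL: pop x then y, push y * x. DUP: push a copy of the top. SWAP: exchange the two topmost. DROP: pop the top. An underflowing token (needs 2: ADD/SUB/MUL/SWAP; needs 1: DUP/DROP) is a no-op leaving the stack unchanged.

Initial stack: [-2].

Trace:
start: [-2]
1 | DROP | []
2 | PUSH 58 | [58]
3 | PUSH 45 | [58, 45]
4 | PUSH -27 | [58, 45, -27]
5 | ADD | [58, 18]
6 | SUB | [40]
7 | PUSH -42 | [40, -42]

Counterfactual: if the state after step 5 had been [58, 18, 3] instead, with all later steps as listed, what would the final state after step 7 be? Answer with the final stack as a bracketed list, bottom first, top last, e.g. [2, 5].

state after step 5 := [58, 18, 3]
6 | SUB | [58, 15]
7 | PUSH -42 | [58, 15, -42]

[58, 15, -42]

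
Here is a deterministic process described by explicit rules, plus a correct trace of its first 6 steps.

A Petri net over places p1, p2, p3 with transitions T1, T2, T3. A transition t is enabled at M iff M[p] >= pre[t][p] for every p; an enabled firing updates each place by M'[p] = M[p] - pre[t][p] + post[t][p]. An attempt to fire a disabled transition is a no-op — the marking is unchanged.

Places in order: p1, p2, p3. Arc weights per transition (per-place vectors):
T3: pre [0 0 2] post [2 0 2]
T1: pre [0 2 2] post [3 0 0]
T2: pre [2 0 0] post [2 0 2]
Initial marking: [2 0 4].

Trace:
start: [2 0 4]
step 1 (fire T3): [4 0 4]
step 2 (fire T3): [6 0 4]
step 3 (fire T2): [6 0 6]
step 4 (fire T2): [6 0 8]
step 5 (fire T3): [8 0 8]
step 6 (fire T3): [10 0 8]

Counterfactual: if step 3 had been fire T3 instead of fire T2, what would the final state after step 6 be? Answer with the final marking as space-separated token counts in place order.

(re-executing from step 3 with the substitution; state before step 3: [6 0 4])
step 3 (fire T3): [8 0 4]
step 4 (fire T2): [8 0 6]
step 5 (fire T3): [10 0 6]
step 6 (fire T3): [12 0 6]

12 0 6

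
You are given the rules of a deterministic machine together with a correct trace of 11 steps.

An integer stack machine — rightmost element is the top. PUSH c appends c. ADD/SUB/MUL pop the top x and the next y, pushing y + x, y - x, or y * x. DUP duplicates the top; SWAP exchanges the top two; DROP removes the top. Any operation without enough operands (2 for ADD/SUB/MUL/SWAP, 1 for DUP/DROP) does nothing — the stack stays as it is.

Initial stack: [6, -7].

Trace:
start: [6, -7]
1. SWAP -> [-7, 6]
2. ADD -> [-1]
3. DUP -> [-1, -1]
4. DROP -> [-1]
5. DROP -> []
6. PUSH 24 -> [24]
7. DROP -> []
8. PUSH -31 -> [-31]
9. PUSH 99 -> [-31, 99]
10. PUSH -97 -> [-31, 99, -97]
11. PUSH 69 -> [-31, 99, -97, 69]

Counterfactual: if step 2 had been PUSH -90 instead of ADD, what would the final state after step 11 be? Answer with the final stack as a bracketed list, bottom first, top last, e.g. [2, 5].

[-7, 6, -31, 99, -97, 69]

(re-executing from step 2 with the substitution; state before step 2: [-7, 6])
2. PUSH -90 -> [-7, 6, -90]
3. DUP -> [-7, 6, -90, -90]
4. DROP -> [-7, 6, -90]
5. DROP -> [-7, 6]
6. PUSH 24 -> [-7, 6, 24]
7. DROP -> [-7, 6]
8. PUSH -31 -> [-7, 6, -31]
9. PUSH 99 -> [-7, 6, -31, 99]
10. PUSH -97 -> [-7, 6, -31, 99, -97]
11. PUSH 69 -> [-7, 6, -31, 99, -97, 69]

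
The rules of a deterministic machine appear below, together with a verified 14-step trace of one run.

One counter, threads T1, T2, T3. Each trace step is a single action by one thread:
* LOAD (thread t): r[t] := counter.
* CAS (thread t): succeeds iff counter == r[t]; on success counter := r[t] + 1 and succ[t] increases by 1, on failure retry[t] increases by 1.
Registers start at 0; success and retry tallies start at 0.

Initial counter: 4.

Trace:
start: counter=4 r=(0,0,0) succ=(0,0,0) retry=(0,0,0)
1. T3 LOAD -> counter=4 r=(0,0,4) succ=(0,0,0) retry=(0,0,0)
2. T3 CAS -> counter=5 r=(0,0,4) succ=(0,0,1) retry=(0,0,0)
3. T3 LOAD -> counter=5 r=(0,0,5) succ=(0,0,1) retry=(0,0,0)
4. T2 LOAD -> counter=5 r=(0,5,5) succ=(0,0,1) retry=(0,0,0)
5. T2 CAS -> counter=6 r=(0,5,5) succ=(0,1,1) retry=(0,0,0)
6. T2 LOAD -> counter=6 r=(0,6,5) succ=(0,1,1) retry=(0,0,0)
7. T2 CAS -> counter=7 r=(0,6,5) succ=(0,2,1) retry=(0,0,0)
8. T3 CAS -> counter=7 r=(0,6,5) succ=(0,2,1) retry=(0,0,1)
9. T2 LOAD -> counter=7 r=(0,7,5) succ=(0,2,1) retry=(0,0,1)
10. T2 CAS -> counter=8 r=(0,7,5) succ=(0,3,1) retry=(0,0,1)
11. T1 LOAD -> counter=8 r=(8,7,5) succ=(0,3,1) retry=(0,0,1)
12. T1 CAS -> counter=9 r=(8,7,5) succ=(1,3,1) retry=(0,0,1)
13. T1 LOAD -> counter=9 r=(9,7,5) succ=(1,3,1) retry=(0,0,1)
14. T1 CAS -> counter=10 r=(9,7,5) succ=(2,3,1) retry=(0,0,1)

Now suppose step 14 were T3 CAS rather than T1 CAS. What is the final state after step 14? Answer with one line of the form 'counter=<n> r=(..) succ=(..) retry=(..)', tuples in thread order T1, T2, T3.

counter=9 r=(9,7,5) succ=(1,3,1) retry=(0,0,2)

(re-executing from step 14 with the substitution; state before step 14: counter=9 r=(9,7,5) succ=(1,3,1) retry=(0,0,1))
14. T3 CAS -> counter=9 r=(9,7,5) succ=(1,3,1) retry=(0,0,2)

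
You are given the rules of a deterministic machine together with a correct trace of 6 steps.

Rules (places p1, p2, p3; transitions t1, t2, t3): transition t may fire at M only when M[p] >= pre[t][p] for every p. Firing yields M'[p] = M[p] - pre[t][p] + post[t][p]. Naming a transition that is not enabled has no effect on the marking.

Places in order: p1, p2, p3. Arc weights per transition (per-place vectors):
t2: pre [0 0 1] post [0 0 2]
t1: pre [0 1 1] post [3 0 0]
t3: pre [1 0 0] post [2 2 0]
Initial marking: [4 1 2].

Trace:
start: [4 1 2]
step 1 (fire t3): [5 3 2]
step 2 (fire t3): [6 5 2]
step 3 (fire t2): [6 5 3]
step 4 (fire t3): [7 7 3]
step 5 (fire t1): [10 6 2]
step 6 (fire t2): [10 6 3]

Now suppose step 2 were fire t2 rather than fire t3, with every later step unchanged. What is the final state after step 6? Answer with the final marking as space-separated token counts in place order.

(re-executing from step 2 with the substitution; state before step 2: [5 3 2])
step 2 (fire t2): [5 3 3]
step 3 (fire t2): [5 3 4]
step 4 (fire t3): [6 5 4]
step 5 (fire t1): [9 4 3]
step 6 (fire t2): [9 4 4]

9 4 4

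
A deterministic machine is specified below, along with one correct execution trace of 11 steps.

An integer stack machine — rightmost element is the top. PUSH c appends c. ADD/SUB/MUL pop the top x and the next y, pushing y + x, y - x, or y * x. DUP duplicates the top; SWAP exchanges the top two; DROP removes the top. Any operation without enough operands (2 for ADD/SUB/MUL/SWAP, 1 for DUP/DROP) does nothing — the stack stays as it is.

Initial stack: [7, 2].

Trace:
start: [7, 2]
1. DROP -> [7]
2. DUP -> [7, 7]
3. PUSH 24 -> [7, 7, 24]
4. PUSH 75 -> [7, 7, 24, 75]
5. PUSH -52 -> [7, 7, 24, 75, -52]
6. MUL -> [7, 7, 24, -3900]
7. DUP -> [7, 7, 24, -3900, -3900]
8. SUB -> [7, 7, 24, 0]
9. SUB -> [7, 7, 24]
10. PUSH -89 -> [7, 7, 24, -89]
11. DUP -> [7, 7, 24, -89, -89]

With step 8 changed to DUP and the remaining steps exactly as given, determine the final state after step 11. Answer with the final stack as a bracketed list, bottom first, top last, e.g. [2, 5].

[7, 7, 24, -3900, 0, -89, -89]

(re-executing from step 8 with the substitution; state before step 8: [7, 7, 24, -3900, -3900])
8. DUP -> [7, 7, 24, -3900, -3900, -3900]
9. SUB -> [7, 7, 24, -3900, 0]
10. PUSH -89 -> [7, 7, 24, -3900, 0, -89]
11. DUP -> [7, 7, 24, -3900, 0, -89, -89]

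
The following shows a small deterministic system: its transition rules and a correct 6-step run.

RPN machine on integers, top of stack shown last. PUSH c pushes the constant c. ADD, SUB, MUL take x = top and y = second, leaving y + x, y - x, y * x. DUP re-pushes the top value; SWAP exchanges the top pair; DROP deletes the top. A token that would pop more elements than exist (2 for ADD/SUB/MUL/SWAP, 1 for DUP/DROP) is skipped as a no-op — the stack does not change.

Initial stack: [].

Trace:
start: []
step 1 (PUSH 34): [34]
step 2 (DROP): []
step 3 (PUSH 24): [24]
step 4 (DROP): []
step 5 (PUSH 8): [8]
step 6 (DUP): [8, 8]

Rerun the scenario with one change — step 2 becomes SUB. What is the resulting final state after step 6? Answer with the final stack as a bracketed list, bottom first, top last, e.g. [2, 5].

(re-executing from step 2 with the substitution; state before step 2: [34])
step 2 (SUB): [34]
step 3 (PUSH 24): [34, 24]
step 4 (DROP): [34]
step 5 (PUSH 8): [34, 8]
step 6 (DUP): [34, 8, 8]

[34, 8, 8]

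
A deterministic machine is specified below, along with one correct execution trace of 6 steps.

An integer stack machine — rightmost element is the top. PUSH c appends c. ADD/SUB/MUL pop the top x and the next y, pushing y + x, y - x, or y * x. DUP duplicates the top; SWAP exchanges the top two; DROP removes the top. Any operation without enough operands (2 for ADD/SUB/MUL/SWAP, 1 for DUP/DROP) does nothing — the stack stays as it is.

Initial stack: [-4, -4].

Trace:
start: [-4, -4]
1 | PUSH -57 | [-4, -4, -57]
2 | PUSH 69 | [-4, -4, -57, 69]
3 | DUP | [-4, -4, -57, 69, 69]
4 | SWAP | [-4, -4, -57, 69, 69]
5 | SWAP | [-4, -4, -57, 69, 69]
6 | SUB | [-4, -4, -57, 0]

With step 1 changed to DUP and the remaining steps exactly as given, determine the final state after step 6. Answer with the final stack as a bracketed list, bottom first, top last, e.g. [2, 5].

(re-executing from step 1 with the substitution; state before step 1: [-4, -4])
1 | DUP | [-4, -4, -4]
2 | PUSH 69 | [-4, -4, -4, 69]
3 | DUP | [-4, -4, -4, 69, 69]
4 | SWAP | [-4, -4, -4, 69, 69]
5 | SWAP | [-4, -4, -4, 69, 69]
6 | SUB | [-4, -4, -4, 0]

[-4, -4, -4, 0]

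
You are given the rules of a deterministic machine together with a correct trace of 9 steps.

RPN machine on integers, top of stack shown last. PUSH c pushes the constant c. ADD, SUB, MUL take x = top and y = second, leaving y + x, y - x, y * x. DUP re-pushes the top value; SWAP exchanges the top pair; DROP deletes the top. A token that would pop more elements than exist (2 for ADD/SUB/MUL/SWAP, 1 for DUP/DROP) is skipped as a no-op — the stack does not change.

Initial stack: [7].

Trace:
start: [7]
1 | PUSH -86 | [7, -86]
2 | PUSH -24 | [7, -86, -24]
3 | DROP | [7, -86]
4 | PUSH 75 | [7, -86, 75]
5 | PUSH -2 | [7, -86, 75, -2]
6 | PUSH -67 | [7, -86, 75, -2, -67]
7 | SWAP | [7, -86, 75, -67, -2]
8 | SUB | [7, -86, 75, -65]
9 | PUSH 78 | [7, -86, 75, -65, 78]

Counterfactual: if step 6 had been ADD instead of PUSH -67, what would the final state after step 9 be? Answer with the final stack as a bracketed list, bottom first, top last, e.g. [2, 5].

(re-executing from step 6 with the substitution; state before step 6: [7, -86, 75, -2])
6 | ADD | [7, -86, 73]
7 | SWAP | [7, 73, -86]
8 | SUB | [7, 159]
9 | PUSH 78 | [7, 159, 78]

[7, 159, 78]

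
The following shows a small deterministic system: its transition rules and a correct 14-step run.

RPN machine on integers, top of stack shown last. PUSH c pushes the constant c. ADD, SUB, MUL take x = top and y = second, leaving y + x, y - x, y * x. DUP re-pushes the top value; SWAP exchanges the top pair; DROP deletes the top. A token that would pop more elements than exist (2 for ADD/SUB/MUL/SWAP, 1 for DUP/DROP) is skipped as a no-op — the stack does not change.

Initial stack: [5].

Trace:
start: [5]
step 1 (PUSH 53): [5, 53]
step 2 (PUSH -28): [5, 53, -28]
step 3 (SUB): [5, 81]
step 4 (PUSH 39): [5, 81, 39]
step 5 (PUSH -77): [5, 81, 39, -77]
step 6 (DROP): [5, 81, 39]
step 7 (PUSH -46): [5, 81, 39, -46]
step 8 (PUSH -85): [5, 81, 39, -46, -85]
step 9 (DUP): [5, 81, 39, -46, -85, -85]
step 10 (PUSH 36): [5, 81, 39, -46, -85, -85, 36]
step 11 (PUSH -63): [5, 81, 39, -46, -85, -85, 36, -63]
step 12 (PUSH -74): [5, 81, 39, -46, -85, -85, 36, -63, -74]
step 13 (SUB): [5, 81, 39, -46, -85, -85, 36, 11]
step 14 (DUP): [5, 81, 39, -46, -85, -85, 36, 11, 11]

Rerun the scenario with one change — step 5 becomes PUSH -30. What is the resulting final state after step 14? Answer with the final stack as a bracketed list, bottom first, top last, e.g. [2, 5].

(re-executing from step 5 with the substitution; state before step 5: [5, 81, 39])
step 5 (PUSH -30): [5, 81, 39, -30]
step 6 (DROP): [5, 81, 39]
step 7 (PUSH -46): [5, 81, 39, -46]
step 8 (PUSH -85): [5, 81, 39, -46, -85]
step 9 (DUP): [5, 81, 39, -46, -85, -85]
step 10 (PUSH 36): [5, 81, 39, -46, -85, -85, 36]
step 11 (PUSH -63): [5, 81, 39, -46, -85, -85, 36, -63]
step 12 (PUSH -74): [5, 81, 39, -46, -85, -85, 36, -63, -74]
step 13 (SUB): [5, 81, 39, -46, -85, -85, 36, 11]
step 14 (DUP): [5, 81, 39, -46, -85, -85, 36, 11, 11]

[5, 81, 39, -46, -85, -85, 36, 11, 11]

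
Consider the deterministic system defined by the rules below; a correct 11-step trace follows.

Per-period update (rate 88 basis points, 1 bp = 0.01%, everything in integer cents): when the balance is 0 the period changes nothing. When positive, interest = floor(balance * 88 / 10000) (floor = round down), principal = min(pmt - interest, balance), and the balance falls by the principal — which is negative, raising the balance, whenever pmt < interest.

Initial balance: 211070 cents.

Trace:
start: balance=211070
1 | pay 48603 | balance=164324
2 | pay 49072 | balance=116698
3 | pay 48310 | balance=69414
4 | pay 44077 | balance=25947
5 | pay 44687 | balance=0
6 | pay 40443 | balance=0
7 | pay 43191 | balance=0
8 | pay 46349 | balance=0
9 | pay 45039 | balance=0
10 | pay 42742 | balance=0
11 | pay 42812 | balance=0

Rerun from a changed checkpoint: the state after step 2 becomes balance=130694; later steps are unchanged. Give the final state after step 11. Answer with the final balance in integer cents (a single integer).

0

state after step 2 := balance=130694
3 | pay 48310 | balance=83534
4 | pay 44077 | balance=40192
5 | pay 44687 | balance=0
6 | pay 40443 | balance=0
7 | pay 43191 | balance=0
8 | pay 46349 | balance=0
9 | pay 45039 | balance=0
10 | pay 42742 | balance=0
11 | pay 42812 | balance=0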